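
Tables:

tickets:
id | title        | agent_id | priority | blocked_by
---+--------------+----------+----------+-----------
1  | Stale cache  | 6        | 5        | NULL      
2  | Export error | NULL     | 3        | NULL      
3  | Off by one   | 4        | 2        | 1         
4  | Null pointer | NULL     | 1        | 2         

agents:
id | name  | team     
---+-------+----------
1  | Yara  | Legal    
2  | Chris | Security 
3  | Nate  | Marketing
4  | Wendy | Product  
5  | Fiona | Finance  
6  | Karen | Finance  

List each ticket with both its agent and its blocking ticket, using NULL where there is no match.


Two LEFT JOINs from the same base table tickets: one to agents via agent_id, one to tickets itself via blocked_by. Both are LEFT so every ticket is preserved.
Match against agents:
  - ticket 1 (Stale cache): agent_id=6 -> matches Karen
  - ticket 2 (Export error): agent_id=NULL, no match -> kept with NULL
  - ticket 3 (Off by one): agent_id=4 -> matches Wendy
  - ticket 4 (Null pointer): agent_id=NULL, no match -> kept with NULL
Match against tickets (self):
  - ticket 1 (Stale cache): blocked_by=NULL -> NULL
  - ticket 2 (Export error): blocked_by=NULL -> NULL
  - ticket 3 (Off by one): blocked_by=1 -> Stale cache
  - ticket 4 (Null pointer): blocked_by=2 -> Export error

SQL:
SELECT a.title, b.name AS agent, c.title AS blocked_by
FROM tickets a
LEFT JOIN agents b ON a.agent_id = b.id
LEFT JOIN tickets c ON a.blocked_by = c.id

Result:
title        | agent | blocked_by  
-------------+-------+-------------
Stale cache  | Karen | NULL        
Export error | NULL  | NULL        
Off by one   | Wendy | Stale cache 
Null pointer | NULL  | Export error


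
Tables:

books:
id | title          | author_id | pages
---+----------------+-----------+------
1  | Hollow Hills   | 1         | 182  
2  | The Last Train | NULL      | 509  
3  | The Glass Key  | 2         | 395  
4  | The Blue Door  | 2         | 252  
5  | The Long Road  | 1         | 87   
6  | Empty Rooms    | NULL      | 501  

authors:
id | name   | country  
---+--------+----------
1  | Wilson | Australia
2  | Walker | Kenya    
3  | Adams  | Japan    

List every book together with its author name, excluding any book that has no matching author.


INNER JOIN keeps only books rows whose author_id matches an id in authors. Walk through each book:
  - book 1 (Hollow Hills): author_id=1 -> matches Wilson
  - book 2 (The Last Train): author_id=NULL, no match -> dropped
  - book 3 (The Glass Key): author_id=2 -> matches Walker
  - book 4 (The Blue Door): author_id=2 -> matches Walker
  - book 5 (The Long Road): author_id=1 -> matches Wilson
  - book 6 (Empty Rooms): author_id=NULL, no match -> dropped
So 2 of 6 rows are dropped.

SQL:
SELECT a.title, b.name AS author
FROM books a
INNER JOIN authors b ON a.author_id = b.id

Result:
title         | author
--------------+-------
Hollow Hills  | Wilson
The Glass Key | Walker
The Blue Door | Walker
The Long Road | Wilson


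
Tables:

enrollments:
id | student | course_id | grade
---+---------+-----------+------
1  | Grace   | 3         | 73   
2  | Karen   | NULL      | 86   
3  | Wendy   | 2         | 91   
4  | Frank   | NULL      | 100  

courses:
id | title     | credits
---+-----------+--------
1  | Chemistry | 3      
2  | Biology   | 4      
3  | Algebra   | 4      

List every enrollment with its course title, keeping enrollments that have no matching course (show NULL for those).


LEFT JOIN keeps every row from enrollments (the left table); where course_id has no match in courses, the course columns become NULL. Walk through each enrollment:
  - enrollment 1 (Grace): course_id=3 -> matches Algebra
  - enrollment 2 (Karen): course_id=NULL, no match -> kept with NULL
  - enrollment 3 (Wendy): course_id=2 -> matches Biology
  - enrollment 4 (Frank): course_id=NULL, no match -> kept with NULL
All 4 rows appear; 2 have NULL course.

SQL:
SELECT a.student, b.title AS course
FROM enrollments a
LEFT JOIN courses b ON a.course_id = b.id

Result:
student | course 
--------+--------
Grace   | Algebra
Karen   | NULL   
Wendy   | Biology
Frank   | NULL   


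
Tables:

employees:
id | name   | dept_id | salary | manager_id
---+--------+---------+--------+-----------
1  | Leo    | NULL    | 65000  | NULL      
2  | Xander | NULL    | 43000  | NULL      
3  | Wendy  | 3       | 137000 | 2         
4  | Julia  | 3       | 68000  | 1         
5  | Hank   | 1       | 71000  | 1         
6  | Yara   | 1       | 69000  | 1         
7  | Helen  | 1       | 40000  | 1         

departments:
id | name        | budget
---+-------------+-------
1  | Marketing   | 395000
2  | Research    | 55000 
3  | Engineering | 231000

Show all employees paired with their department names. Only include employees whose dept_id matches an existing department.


INNER JOIN keeps only employees rows whose dept_id matches an id in departments. Walk through each employee:
  - employee 1 (Leo): dept_id=NULL, no match -> dropped
  - employee 2 (Xander): dept_id=NULL, no match -> dropped
  - employee 3 (Wendy): dept_id=3 -> matches Engineering
  - employee 4 (Julia): dept_id=3 -> matches Engineering
  - employee 5 (Hank): dept_id=1 -> matches Marketing
  - employee 6 (Yara): dept_id=1 -> matches Marketing
  - employee 7 (Helen): dept_id=1 -> matches Marketing
So 2 of 7 rows are dropped.

SQL:
SELECT a.name, b.name AS department
FROM employees a
INNER JOIN departments b ON a.dept_id = b.id

Result:
name  | department 
------+------------
Wendy | Engineering
Julia | Engineering
Hank  | Marketing  
Yara  | Marketing  
Helen | Marketing  


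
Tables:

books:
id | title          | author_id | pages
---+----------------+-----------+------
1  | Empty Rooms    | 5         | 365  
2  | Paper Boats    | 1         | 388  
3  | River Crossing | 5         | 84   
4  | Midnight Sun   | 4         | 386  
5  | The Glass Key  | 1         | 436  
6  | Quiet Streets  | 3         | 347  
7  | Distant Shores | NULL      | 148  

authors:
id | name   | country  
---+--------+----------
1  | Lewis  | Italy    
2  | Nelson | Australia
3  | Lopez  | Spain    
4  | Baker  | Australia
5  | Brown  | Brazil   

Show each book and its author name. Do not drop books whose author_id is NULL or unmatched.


LEFT JOIN keeps every row from books (the left table); where author_id has no match in authors, the author columns become NULL. Walk through each book:
  - book 1 (Empty Rooms): author_id=5 -> matches Brown
  - book 2 (Paper Boats): author_id=1 -> matches Lewis
  - book 3 (River Crossing): author_id=5 -> matches Brown
  - book 4 (Midnight Sun): author_id=4 -> matches Baker
  - book 5 (The Glass Key): author_id=1 -> matches Lewis
  - book 6 (Quiet Streets): author_id=3 -> matches Lopez
  - book 7 (Distant Shores): author_id=NULL, no match -> kept with NULL
All 7 rows appear; 1 has NULL author.

SQL:
SELECT a.title, b.name AS author
FROM books a
LEFT JOIN authors b ON a.author_id = b.id

Result:
title          | author
---------------+-------
Empty Rooms    | Brown 
Paper Boats    | Lewis 
River Crossing | Brown 
Midnight Sun   | Baker 
The Glass Key  | Lewis 
Quiet Streets  | Lopez 
Distant Shores | NULL  


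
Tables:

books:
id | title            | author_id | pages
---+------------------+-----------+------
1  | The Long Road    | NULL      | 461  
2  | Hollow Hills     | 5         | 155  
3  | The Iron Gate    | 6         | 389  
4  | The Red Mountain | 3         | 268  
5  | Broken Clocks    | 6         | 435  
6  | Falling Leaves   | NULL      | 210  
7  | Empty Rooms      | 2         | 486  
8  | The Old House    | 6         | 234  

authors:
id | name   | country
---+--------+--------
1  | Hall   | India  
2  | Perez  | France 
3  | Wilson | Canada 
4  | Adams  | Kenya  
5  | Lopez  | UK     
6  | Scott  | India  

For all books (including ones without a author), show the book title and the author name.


LEFT JOIN keeps every row from books (the left table); where author_id has no match in authors, the author columns become NULL. Walk through each book:
  - book 1 (The Long Road): author_id=NULL, no match -> kept with NULL
  - book 2 (Hollow Hills): author_id=5 -> matches Lopez
  - book 3 (The Iron Gate): author_id=6 -> matches Scott
  - book 4 (The Red Mountain): author_id=3 -> matches Wilson
  - book 5 (Broken Clocks): author_id=6 -> matches Scott
  - book 6 (Falling Leaves): author_id=NULL, no match -> kept with NULL
  - book 7 (Empty Rooms): author_id=2 -> matches Perez
  - book 8 (The Old House): author_id=6 -> matches Scott
All 8 rows appear; 2 have NULL author.

SQL:
SELECT a.title, b.name AS author
FROM books a
LEFT JOIN authors b ON a.author_id = b.id

Result:
title            | author
-----------------+-------
The Long Road    | NULL  
Hollow Hills     | Lopez 
The Iron Gate    | Scott 
The Red Mountain | Wilson
Broken Clocks    | Scott 
Falling Leaves   | NULL  
Empty Rooms      | Perez 
The Old House    | Scott 


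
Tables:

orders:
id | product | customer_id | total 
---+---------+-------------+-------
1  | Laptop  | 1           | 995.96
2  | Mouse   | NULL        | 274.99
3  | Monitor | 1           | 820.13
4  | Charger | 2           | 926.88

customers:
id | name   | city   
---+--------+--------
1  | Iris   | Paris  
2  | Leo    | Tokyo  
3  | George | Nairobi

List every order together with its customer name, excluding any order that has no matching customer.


INNER JOIN keeps only orders rows whose customer_id matches an id in customers. Walk through each order:
  - order 1 (Laptop): customer_id=1 -> matches Iris
  - order 2 (Mouse): customer_id=NULL, no match -> dropped
  - order 3 (Monitor): customer_id=1 -> matches Iris
  - order 4 (Charger): customer_id=2 -> matches Leo
So 1 of 4 rows is dropped.

SQL:
SELECT a.product, b.name AS customer
FROM orders a
INNER JOIN customers b ON a.customer_id = b.id

Result:
product | customer
--------+---------
Laptop  | Iris    
Monitor | Iris    
Charger | Leo     


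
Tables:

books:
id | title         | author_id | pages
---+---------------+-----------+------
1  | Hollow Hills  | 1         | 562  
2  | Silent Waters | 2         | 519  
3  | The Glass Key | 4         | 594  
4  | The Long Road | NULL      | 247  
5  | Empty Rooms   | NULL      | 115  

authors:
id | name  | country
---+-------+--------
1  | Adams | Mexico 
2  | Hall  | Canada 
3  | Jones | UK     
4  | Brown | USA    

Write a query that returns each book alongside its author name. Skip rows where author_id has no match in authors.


INNER JOIN keeps only books rows whose author_id matches an id in authors. Walk through each book:
  - book 1 (Hollow Hills): author_id=1 -> matches Adams
  - book 2 (Silent Waters): author_id=2 -> matches Hall
  - book 3 (The Glass Key): author_id=4 -> matches Brown
  - book 4 (The Long Road): author_id=NULL, no match -> dropped
  - book 5 (Empty Rooms): author_id=NULL, no match -> dropped
So 2 of 5 rows are dropped.

SQL:
SELECT a.title, b.name AS author
FROM books a
INNER JOIN authors b ON a.author_id = b.id

Result:
title         | author
--------------+-------
Hollow Hills  | Adams 
Silent Waters | Hall  
The Glass Key | Brown 


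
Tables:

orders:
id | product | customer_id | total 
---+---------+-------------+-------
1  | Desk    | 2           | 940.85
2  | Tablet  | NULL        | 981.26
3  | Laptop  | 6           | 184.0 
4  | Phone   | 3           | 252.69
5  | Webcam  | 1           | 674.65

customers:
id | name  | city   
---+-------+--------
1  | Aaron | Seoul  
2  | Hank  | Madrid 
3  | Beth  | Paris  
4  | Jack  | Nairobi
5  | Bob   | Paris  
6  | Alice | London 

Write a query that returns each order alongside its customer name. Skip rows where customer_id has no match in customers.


INNER JOIN keeps only orders rows whose customer_id matches an id in customers. Walk through each order:
  - order 1 (Desk): customer_id=2 -> matches Hank
  - order 2 (Tablet): customer_id=NULL, no match -> dropped
  - order 3 (Laptop): customer_id=6 -> matches Alice
  - order 4 (Phone): customer_id=3 -> matches Beth
  - order 5 (Webcam): customer_id=1 -> matches Aaron
So 1 of 5 rows is dropped.

SQL:
SELECT a.product, b.name AS customer
FROM orders a
INNER JOIN customers b ON a.customer_id = b.id

Result:
product | customer
--------+---------
Desk    | Hank    
Laptop  | Alice   
Phone   | Beth    
Webcam  | Aaron   


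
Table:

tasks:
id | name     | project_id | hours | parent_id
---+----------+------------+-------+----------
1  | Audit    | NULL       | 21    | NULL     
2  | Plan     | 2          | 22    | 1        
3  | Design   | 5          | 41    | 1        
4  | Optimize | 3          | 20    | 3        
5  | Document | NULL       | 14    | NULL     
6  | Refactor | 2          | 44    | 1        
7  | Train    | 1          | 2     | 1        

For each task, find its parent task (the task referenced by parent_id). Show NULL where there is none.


This is a self-join: tasks is joined to a second copy of itself, matching each row's parent_id to another row's id. Use LEFT JOIN so rows with parent_id=NULL are kept.
  - task 1 (Audit): parent_id=NULL -> NULL
  - task 2 (Plan): parent_id=1 -> Audit
  - task 3 (Design): parent_id=1 -> Audit
  - task 4 (Optimize): parent_id=3 -> Design
  - task 5 (Document): parent_id=NULL -> NULL
  - task 6 (Refactor): parent_id=1 -> Audit
  - task 7 (Train): parent_id=1 -> Audit

SQL:
SELECT a.name AS item, b.name AS parent
FROM tasks a
LEFT JOIN tasks b ON a.parent_id = b.id

Result:
item     | parent
---------+-------
Audit    | NULL  
Plan     | Audit 
Design   | Audit 
Optimize | Design
Document | NULL  
Refactor | Audit 
Train    | Audit 


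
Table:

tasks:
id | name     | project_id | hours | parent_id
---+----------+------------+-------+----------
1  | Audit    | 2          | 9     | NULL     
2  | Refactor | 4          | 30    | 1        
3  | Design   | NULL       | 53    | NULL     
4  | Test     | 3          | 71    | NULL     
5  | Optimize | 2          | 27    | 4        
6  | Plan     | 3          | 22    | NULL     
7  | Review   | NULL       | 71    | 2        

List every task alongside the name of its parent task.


This is a self-join: tasks is joined to a second copy of itself, matching each row's parent_id to another row's id. Use LEFT JOIN so rows with parent_id=NULL are kept.
  - task 1 (Audit): parent_id=NULL -> NULL
  - task 2 (Refactor): parent_id=1 -> Audit
  - task 3 (Design): parent_id=NULL -> NULL
  - task 4 (Test): parent_id=NULL -> NULL
  - task 5 (Optimize): parent_id=4 -> Test
  - task 6 (Plan): parent_id=NULL -> NULL
  - task 7 (Review): parent_id=2 -> Refactor

SQL:
SELECT a.name AS item, b.name AS parent
FROM tasks a
LEFT JOIN tasks b ON a.parent_id = b.id

Result:
item     | parent  
---------+---------
Audit    | NULL    
Refactor | Audit   
Design   | NULL    
Test     | NULL    
Optimize | Test    
Plan     | NULL    
Review   | Refactor


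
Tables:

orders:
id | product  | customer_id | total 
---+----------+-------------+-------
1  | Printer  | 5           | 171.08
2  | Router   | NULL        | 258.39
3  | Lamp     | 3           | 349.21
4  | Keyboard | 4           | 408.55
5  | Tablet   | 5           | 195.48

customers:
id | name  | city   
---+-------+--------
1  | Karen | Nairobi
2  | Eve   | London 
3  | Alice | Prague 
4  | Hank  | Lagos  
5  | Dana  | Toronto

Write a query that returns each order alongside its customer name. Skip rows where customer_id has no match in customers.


INNER JOIN keeps only orders rows whose customer_id matches an id in customers. Walk through each order:
  - order 1 (Printer): customer_id=5 -> matches Dana
  - order 2 (Router): customer_id=NULL, no match -> dropped
  - order 3 (Lamp): customer_id=3 -> matches Alice
  - order 4 (Keyboard): customer_id=4 -> matches Hank
  - order 5 (Tablet): customer_id=5 -> matches Dana
So 1 of 5 rows is dropped.

SQL:
SELECT a.product, b.name AS customer
FROM orders a
INNER JOIN customers b ON a.customer_id = b.id

Result:
product  | customer
---------+---------
Printer  | Dana    
Lamp     | Alice   
Keyboard | Hank    
Tablet   | Dana    


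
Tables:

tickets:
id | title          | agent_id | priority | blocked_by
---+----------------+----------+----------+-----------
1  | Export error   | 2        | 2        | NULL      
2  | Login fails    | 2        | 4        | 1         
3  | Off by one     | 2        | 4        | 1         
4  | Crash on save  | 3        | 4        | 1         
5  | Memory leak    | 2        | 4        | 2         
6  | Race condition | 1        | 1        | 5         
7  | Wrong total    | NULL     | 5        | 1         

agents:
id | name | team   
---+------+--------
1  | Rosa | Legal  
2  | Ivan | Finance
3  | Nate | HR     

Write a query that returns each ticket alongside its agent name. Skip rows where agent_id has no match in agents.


INNER JOIN keeps only tickets rows whose agent_id matches an id in agents. Walk through each ticket:
  - ticket 1 (Export error): agent_id=2 -> matches Ivan
  - ticket 2 (Login fails): agent_id=2 -> matches Ivan
  - ticket 3 (Off by one): agent_id=2 -> matches Ivan
  - ticket 4 (Crash on save): agent_id=3 -> matches Nate
  - ticket 5 (Memory leak): agent_id=2 -> matches Ivan
  - ticket 6 (Race condition): agent_id=1 -> matches Rosa
  - ticket 7 (Wrong total): agent_id=NULL, no match -> dropped
So 1 of 7 rows is dropped.

SQL:
SELECT a.title, b.name AS agent
FROM tickets a
INNER JOIN agents b ON a.agent_id = b.id

Result:
title          | agent
---------------+------
Export error   | Ivan 
Login fails    | Ivan 
Off by one     | Ivan 
Crash on save  | Nate 
Memory leak    | Ivan 
Race condition | Rosa 


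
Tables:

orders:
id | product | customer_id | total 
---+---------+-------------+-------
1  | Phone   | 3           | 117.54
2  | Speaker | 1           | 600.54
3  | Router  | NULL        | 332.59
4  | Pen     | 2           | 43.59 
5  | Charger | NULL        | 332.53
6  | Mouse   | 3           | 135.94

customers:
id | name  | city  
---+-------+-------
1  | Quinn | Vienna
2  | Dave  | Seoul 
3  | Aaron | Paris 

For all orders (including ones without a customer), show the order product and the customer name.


LEFT JOIN keeps every row from orders (the left table); where customer_id has no match in customers, the customer columns become NULL. Walk through each order:
  - order 1 (Phone): customer_id=3 -> matches Aaron
  - order 2 (Speaker): customer_id=1 -> matches Quinn
  - order 3 (Router): customer_id=NULL, no match -> kept with NULL
  - order 4 (Pen): customer_id=2 -> matches Dave
  - order 5 (Charger): customer_id=NULL, no match -> kept with NULL
  - order 6 (Mouse): customer_id=3 -> matches Aaron
All 6 rows appear; 2 have NULL customer.

SQL:
SELECT a.product, b.name AS customer
FROM orders a
LEFT JOIN customers b ON a.customer_id = b.id

Result:
product | customer
--------+---------
Phone   | Aaron   
Speaker | Quinn   
Router  | NULL    
Pen     | Dave    
Charger | NULL    
Mouse   | Aaron   


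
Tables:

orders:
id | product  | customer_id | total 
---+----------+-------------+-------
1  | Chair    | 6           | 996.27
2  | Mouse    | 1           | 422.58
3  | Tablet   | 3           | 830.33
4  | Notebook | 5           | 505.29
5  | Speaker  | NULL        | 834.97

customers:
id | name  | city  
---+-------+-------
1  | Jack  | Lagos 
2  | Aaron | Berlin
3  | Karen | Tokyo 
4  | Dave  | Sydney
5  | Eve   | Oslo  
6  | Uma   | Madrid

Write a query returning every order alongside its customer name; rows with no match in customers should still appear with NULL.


LEFT JOIN keeps every row from orders (the left table); where customer_id has no match in customers, the customer columns become NULL. Walk through each order:
  - order 1 (Chair): customer_id=6 -> matches Uma
  - order 2 (Mouse): customer_id=1 -> matches Jack
  - order 3 (Tablet): customer_id=3 -> matches Karen
  - order 4 (Notebook): customer_id=5 -> matches Eve
  - order 5 (Speaker): customer_id=NULL, no match -> kept with NULL
All 5 rows appear; 1 has NULL customer.

SQL:
SELECT a.product, b.name AS customer
FROM orders a
LEFT JOIN customers b ON a.customer_id = b.id

Result:
product  | customer
---------+---------
Chair    | Uma     
Mouse    | Jack    
Tablet   | Karen   
Notebook | Eve     
Speaker  | NULL    


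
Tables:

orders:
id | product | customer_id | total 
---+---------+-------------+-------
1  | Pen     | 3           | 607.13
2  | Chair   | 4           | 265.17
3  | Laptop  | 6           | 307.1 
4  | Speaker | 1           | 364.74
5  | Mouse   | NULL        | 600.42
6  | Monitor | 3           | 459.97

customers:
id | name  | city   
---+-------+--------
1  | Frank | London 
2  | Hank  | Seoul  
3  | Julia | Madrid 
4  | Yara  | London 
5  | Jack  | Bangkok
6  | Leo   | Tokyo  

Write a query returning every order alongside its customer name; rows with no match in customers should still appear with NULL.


LEFT JOIN keeps every row from orders (the left table); where customer_id has no match in customers, the customer columns become NULL. Walk through each order:
  - order 1 (Pen): customer_id=3 -> matches Julia
  - order 2 (Chair): customer_id=4 -> matches Yara
  - order 3 (Laptop): customer_id=6 -> matches Leo
  - order 4 (Speaker): customer_id=1 -> matches Frank
  - order 5 (Mouse): customer_id=NULL, no match -> kept with NULL
  - order 6 (Monitor): customer_id=3 -> matches Julia
All 6 rows appear; 1 has NULL customer.

SQL:
SELECT a.product, b.name AS customer
FROM orders a
LEFT JOIN customers b ON a.customer_id = b.id

Result:
product | customer
--------+---------
Pen     | Julia   
Chair   | Yara    
Laptop  | Leo     
Speaker | Frank   
Mouse   | NULL    
Monitor | Julia   


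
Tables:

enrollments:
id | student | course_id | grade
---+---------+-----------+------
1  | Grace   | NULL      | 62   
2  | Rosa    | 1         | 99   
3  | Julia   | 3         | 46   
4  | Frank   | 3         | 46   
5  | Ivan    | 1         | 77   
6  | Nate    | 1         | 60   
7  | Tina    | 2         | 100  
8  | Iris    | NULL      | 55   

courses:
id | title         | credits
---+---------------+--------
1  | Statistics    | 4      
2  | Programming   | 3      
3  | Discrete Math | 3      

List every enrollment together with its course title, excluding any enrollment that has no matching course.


INNER JOIN keeps only enrollments rows whose course_id matches an id in courses. Walk through each enrollment:
  - enrollment 1 (Grace): course_id=NULL, no match -> dropped
  - enrollment 2 (Rosa): course_id=1 -> matches Statistics
  - enrollment 3 (Julia): course_id=3 -> matches Discrete Math
  - enrollment 4 (Frank): course_id=3 -> matches Discrete Math
  - enrollment 5 (Ivan): course_id=1 -> matches Statistics
  - enrollment 6 (Nate): course_id=1 -> matches Statistics
  - enrollment 7 (Tina): course_id=2 -> matches Programming
  - enrollment 8 (Iris): course_id=NULL, no match -> dropped
So 2 of 8 rows are dropped.

SQL:
SELECT a.student, b.title AS course
FROM enrollments a
INNER JOIN courses b ON a.course_id = b.id

Result:
student | course       
--------+--------------
Rosa    | Statistics   
Julia   | Discrete Math
Frank   | Discrete Math
Ivan    | Statistics   
Nate    | Statistics   
Tina    | Programming  


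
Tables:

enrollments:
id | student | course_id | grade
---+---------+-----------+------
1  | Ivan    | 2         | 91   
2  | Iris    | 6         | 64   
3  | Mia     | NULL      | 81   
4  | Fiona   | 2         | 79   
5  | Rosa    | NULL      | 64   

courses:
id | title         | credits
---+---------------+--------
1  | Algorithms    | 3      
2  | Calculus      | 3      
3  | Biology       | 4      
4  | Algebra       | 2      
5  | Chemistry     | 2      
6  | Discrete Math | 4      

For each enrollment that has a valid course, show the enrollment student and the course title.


INNER JOIN keeps only enrollments rows whose course_id matches an id in courses. Walk through each enrollment:
  - enrollment 1 (Ivan): course_id=2 -> matches Calculus
  - enrollment 2 (Iris): course_id=6 -> matches Discrete Math
  - enrollment 3 (Mia): course_id=NULL, no match -> dropped
  - enrollment 4 (Fiona): course_id=2 -> matches Calculus
  - enrollment 5 (Rosa): course_id=NULL, no match -> dropped
So 2 of 5 rows are dropped.

SQL:
SELECT a.student, b.title AS course
FROM enrollments a
INNER JOIN courses b ON a.course_id = b.id

Result:
student | course       
--------+--------------
Ivan    | Calculus     
Iris    | Discrete Math
Fiona   | Calculus     


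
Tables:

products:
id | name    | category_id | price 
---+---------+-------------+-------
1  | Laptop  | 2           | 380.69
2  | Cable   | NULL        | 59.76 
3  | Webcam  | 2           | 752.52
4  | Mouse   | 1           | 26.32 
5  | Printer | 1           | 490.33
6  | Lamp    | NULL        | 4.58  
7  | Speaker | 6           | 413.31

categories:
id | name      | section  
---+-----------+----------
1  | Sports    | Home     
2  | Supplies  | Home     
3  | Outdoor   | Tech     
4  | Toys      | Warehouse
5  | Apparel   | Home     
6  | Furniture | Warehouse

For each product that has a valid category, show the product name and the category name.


INNER JOIN keeps only products rows whose category_id matches an id in categories. Walk through each product:
  - product 1 (Laptop): category_id=2 -> matches Supplies
  - product 2 (Cable): category_id=NULL, no match -> dropped
  - product 3 (Webcam): category_id=2 -> matches Supplies
  - product 4 (Mouse): category_id=1 -> matches Sports
  - product 5 (Printer): category_id=1 -> matches Sports
  - product 6 (Lamp): category_id=NULL, no match -> dropped
  - product 7 (Speaker): category_id=6 -> matches Furniture
So 2 of 7 rows are dropped.

SQL:
SELECT a.name, b.name AS category
FROM products a
INNER JOIN categories b ON a.category_id = b.id

Result:
name    | category 
--------+----------
Laptop  | Supplies 
Webcam  | Supplies 
Mouse   | Sports   
Printer | Sports   
Speaker | Furniture


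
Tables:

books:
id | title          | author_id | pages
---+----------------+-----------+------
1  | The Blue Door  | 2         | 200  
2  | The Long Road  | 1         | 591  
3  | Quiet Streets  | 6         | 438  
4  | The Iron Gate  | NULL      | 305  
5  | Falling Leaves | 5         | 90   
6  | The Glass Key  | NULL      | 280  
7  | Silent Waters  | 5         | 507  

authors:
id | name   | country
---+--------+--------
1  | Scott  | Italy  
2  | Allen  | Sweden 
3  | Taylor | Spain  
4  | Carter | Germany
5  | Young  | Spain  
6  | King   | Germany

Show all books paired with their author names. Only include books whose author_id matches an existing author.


INNER JOIN keeps only books rows whose author_id matches an id in authors. Walk through each book:
  - book 1 (The Blue Door): author_id=2 -> matches Allen
  - book 2 (The Long Road): author_id=1 -> matches Scott
  - book 3 (Quiet Streets): author_id=6 -> matches King
  - book 4 (The Iron Gate): author_id=NULL, no match -> dropped
  - book 5 (Falling Leaves): author_id=5 -> matches Young
  - book 6 (The Glass Key): author_id=NULL, no match -> dropped
  - book 7 (Silent Waters): author_id=5 -> matches Young
So 2 of 7 rows are dropped.

SQL:
SELECT a.title, b.name AS author
FROM books a
INNER JOIN authors b ON a.author_id = b.id

Result:
title          | author
---------------+-------
The Blue Door  | Allen 
The Long Road  | Scott 
Quiet Streets  | King  
Falling Leaves | Young 
Silent Waters  | Young 


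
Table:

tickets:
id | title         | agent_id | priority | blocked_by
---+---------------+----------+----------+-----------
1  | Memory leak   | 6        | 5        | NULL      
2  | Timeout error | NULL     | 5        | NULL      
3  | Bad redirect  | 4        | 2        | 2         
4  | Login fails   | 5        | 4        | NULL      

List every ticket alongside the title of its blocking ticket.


This is a self-join: tickets is joined to a second copy of itself, matching each row's blocked_by to another row's id. Use LEFT JOIN so rows with blocked_by=NULL are kept.
  - ticket 1 (Memory leak): blocked_by=NULL -> NULL
  - ticket 2 (Timeout error): blocked_by=NULL -> NULL
  - ticket 3 (Bad redirect): blocked_by=2 -> Timeout error
  - ticket 4 (Login fails): blocked_by=NULL -> NULL

SQL:
SELECT a.title AS item, b.title AS blocked_by
FROM tickets a
LEFT JOIN tickets b ON a.blocked_by = b.id

Result:
item          | blocked_by   
--------------+--------------
Memory leak   | NULL         
Timeout error | NULL         
Bad redirect  | Timeout error
Login fails   | NULL         


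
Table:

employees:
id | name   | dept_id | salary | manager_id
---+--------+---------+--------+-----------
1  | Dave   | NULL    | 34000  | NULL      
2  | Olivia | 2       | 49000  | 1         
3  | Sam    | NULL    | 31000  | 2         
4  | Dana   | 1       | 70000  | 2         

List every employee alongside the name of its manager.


This is a self-join: employees is joined to a second copy of itself, matching each row's manager_id to another row's id. Use LEFT JOIN so rows with manager_id=NULL are kept.
  - employee 1 (Dave): manager_id=NULL -> NULL
  - employee 2 (Olivia): manager_id=1 -> Dave
  - employee 3 (Sam): manager_id=2 -> Olivia
  - employee 4 (Dana): manager_id=2 -> Olivia

SQL:
SELECT a.name AS item, b.name AS manager
FROM employees a
LEFT JOIN employees b ON a.manager_id = b.id

Result:
item   | manager
-------+--------
Dave   | NULL   
Olivia | Dave   
Sam    | Olivia 
Dana   | Olivia 


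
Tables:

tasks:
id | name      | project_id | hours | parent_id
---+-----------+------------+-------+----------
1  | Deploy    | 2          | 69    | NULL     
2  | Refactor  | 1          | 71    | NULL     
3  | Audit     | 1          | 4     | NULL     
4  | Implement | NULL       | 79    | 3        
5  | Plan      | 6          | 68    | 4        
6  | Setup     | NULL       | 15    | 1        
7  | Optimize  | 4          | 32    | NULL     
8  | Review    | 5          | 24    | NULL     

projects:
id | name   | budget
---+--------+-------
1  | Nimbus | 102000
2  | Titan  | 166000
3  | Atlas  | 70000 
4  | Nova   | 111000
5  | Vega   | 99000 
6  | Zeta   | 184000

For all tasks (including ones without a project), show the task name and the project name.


LEFT JOIN keeps every row from tasks (the left table); where project_id has no match in projects, the project columns become NULL. Walk through each task:
  - task 1 (Deploy): project_id=2 -> matches Titan
  - task 2 (Refactor): project_id=1 -> matches Nimbus
  - task 3 (Audit): project_id=1 -> matches Nimbus
  - task 4 (Implement): project_id=NULL, no match -> kept with NULL
  - task 5 (Plan): project_id=6 -> matches Zeta
  - task 6 (Setup): project_id=NULL, no match -> kept with NULL
  - task 7 (Optimize): project_id=4 -> matches Nova
  - task 8 (Review): project_id=5 -> matches Vega
All 8 rows appear; 2 have NULL project.

SQL:
SELECT a.name, b.name AS project
FROM tasks a
LEFT JOIN projects b ON a.project_id = b.id

Result:
name      | project
----------+--------
Deploy    | Titan  
Refactor  | Nimbus 
Audit     | Nimbus 
Implement | NULL   
Plan      | Zeta   
Setup     | NULL   
Optimize  | Nova   
Review    | Vega   


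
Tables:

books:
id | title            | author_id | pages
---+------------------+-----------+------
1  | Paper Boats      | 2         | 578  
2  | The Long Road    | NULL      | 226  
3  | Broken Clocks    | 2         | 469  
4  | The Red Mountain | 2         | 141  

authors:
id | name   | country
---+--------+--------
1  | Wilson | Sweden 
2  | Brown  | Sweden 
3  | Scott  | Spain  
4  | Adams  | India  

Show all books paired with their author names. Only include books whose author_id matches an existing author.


INNER JOIN keeps only books rows whose author_id matches an id in authors. Walk through each book:
  - book 1 (Paper Boats): author_id=2 -> matches Brown
  - book 2 (The Long Road): author_id=NULL, no match -> dropped
  - book 3 (Broken Clocks): author_id=2 -> matches Brown
  - book 4 (The Red Mountain): author_id=2 -> matches Brown
So 1 of 4 rows is dropped.

SQL:
SELECT a.title, b.name AS author
FROM books a
INNER JOIN authors b ON a.author_id = b.id

Result:
title            | author
-----------------+-------
Paper Boats      | Brown 
Broken Clocks    | Brown 
The Red Mountain | Brown 


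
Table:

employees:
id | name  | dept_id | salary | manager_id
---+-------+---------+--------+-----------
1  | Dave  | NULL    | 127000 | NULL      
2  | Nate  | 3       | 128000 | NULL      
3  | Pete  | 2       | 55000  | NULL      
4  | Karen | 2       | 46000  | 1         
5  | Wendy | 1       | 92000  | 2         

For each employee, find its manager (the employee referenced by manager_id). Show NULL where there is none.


This is a self-join: employees is joined to a second copy of itself, matching each row's manager_id to another row's id. Use LEFT JOIN so rows with manager_id=NULL are kept.
  - employee 1 (Dave): manager_id=NULL -> NULL
  - employee 2 (Nate): manager_id=NULL -> NULL
  - employee 3 (Pete): manager_id=NULL -> NULL
  - employee 4 (Karen): manager_id=1 -> Dave
  - employee 5 (Wendy): manager_id=2 -> Nate

SQL:
SELECT a.name AS item, b.name AS manager
FROM employees a
LEFT JOIN employees b ON a.manager_id = b.id

Result:
item  | manager
------+--------
Dave  | NULL   
Nate  | NULL   
Pete  | NULL   
Karen | Dave   
Wendy | Nate   


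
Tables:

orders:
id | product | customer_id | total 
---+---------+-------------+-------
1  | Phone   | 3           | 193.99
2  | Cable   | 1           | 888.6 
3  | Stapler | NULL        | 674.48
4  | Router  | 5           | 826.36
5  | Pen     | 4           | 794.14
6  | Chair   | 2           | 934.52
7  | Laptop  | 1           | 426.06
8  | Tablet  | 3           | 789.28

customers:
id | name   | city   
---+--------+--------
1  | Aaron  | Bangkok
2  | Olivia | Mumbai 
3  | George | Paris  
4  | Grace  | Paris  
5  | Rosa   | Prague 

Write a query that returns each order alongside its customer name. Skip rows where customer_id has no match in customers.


INNER JOIN keeps only orders rows whose customer_id matches an id in customers. Walk through each order:
  - order 1 (Phone): customer_id=3 -> matches George
  - order 2 (Cable): customer_id=1 -> matches Aaron
  - order 3 (Stapler): customer_id=NULL, no match -> dropped
  - order 4 (Router): customer_id=5 -> matches Rosa
  - order 5 (Pen): customer_id=4 -> matches Grace
  - order 6 (Chair): customer_id=2 -> matches Olivia
  - order 7 (Laptop): customer_id=1 -> matches Aaron
  - order 8 (Tablet): customer_id=3 -> matches George
So 1 of 8 rows is dropped.

SQL:
SELECT a.product, b.name AS customer
FROM orders a
INNER JOIN customers b ON a.customer_id = b.id

Result:
product | customer
--------+---------
Phone   | George  
Cable   | Aaron   
Router  | Rosa    
Pen     | Grace   
Chair   | Olivia  
Laptop  | Aaron   
Tablet  | George  


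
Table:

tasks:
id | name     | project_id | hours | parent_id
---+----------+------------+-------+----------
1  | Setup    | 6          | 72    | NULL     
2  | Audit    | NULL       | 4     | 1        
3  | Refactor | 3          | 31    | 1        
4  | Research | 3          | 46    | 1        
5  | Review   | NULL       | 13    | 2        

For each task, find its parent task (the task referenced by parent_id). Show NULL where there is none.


This is a self-join: tasks is joined to a second copy of itself, matching each row's parent_id to another row's id. Use LEFT JOIN so rows with parent_id=NULL are kept.
  - task 1 (Setup): parent_id=NULL -> NULL
  - task 2 (Audit): parent_id=1 -> Setup
  - task 3 (Refactor): parent_id=1 -> Setup
  - task 4 (Research): parent_id=1 -> Setup
  - task 5 (Review): parent_id=2 -> Audit

SQL:
SELECT a.name AS item, b.name AS parent
FROM tasks a
LEFT JOIN tasks b ON a.parent_id = b.id

Result:
item     | parent
---------+-------
Setup    | NULL  
Audit    | Setup 
Refactor | Setup 
Research | Setup 
Review   | Audit 


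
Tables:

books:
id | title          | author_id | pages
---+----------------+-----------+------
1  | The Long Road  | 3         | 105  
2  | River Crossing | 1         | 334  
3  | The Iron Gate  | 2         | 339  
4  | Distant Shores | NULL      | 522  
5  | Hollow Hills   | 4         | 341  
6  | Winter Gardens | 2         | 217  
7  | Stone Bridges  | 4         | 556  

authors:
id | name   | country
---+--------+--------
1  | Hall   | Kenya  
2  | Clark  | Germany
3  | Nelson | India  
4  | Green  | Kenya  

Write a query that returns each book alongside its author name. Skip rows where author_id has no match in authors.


INNER JOIN keeps only books rows whose author_id matches an id in authors. Walk through each book:
  - book 1 (The Long Road): author_id=3 -> matches Nelson
  - book 2 (River Crossing): author_id=1 -> matches Hall
  - book 3 (The Iron Gate): author_id=2 -> matches Clark
  - book 4 (Distant Shores): author_id=NULL, no match -> dropped
  - book 5 (Hollow Hills): author_id=4 -> matches Green
  - book 6 (Winter Gardens): author_id=2 -> matches Clark
  - book 7 (Stone Bridges): author_id=4 -> matches Green
So 1 of 7 rows is dropped.

SQL:
SELECT a.title, b.name AS author
FROM books a
INNER JOIN authors b ON a.author_id = b.id

Result:
title          | author
---------------+-------
The Long Road  | Nelson
River Crossing | Hall  
The Iron Gate  | Clark 
Hollow Hills   | Green 
Winter Gardens | Clark 
Stone Bridges  | Green 


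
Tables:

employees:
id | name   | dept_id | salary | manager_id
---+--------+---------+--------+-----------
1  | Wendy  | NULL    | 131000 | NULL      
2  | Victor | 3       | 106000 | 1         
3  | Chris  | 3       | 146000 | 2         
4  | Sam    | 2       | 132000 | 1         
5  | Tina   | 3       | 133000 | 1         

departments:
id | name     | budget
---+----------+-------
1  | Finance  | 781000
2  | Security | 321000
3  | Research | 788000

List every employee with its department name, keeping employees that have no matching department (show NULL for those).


LEFT JOIN keeps every row from employees (the left table); where dept_id has no match in departments, the department columns become NULL. Walk through each employee:
  - employee 1 (Wendy): dept_id=NULL, no match -> kept with NULL
  - employee 2 (Victor): dept_id=3 -> matches Research
  - employee 3 (Chris): dept_id=3 -> matches Research
  - employee 4 (Sam): dept_id=2 -> matches Security
  - employee 5 (Tina): dept_id=3 -> matches Research
All 5 rows appear; 1 has NULL department.

SQL:
SELECT a.name, b.name AS department
FROM employees a
LEFT JOIN departments b ON a.dept_id = b.id

Result:
name   | department
-------+-----------
Wendy  | NULL      
Victor | Research  
Chris  | Research  
Sam    | Security  
Tina   | Research  


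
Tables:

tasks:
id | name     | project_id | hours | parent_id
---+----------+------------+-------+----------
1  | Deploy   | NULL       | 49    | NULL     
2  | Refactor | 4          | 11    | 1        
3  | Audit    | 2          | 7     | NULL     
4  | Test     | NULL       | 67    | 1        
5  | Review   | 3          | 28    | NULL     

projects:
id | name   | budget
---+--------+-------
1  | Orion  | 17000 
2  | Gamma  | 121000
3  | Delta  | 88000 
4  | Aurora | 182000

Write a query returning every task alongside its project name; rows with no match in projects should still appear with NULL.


LEFT JOIN keeps every row from tasks (the left table); where project_id has no match in projects, the project columns become NULL. Walk through each task:
  - task 1 (Deploy): project_id=NULL, no match -> kept with NULL
  - task 2 (Refactor): project_id=4 -> matches Aurora
  - task 3 (Audit): project_id=2 -> matches Gamma
  - task 4 (Test): project_id=NULL, no match -> kept with NULL
  - task 5 (Review): project_id=3 -> matches Delta
All 5 rows appear; 2 have NULL project.

SQL:
SELECT a.name, b.name AS project
FROM tasks a
LEFT JOIN projects b ON a.project_id = b.id

Result:
name     | project
---------+--------
Deploy   | NULL   
Refactor | Aurora 
Audit    | Gamma  
Test     | NULL   
Review   | Delta  


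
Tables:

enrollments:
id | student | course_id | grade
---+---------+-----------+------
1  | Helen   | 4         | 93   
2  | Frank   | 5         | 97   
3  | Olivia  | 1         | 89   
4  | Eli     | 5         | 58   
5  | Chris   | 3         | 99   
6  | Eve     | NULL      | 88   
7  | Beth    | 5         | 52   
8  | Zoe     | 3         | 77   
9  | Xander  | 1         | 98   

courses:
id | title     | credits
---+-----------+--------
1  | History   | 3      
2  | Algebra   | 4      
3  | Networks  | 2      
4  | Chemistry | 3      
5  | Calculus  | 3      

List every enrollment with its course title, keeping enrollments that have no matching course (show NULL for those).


LEFT JOIN keeps every row from enrollments (the left table); where course_id has no match in courses, the course columns become NULL. Walk through each enrollment:
  - enrollment 1 (Helen): course_id=4 -> matches Chemistry
  - enrollment 2 (Frank): course_id=5 -> matches Calculus
  - enrollment 3 (Olivia): course_id=1 -> matches History
  - enrollment 4 (Eli): course_id=5 -> matches Calculus
  - enrollment 5 (Chris): course_id=3 -> matches Networks
  - enrollment 6 (Eve): course_id=NULL, no match -> kept with NULL
  - enrollment 7 (Beth): course_id=5 -> matches Calculus
  - enrollment 8 (Zoe): course_id=3 -> matches Networks
  - enrollment 9 (Xander): course_id=1 -> matches History
All 9 rows appear; 1 has NULL course.

SQL:
SELECT a.student, b.title AS course
FROM enrollments a
LEFT JOIN courses b ON a.course_id = b.id

Result:
student | course   
--------+----------
Helen   | Chemistry
Frank   | Calculus 
Olivia  | History  
Eli     | Calculus 
Chris   | Networks 
Eve     | NULL     
Beth    | Calculus 
Zoe     | Networks 
Xander  | History  
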